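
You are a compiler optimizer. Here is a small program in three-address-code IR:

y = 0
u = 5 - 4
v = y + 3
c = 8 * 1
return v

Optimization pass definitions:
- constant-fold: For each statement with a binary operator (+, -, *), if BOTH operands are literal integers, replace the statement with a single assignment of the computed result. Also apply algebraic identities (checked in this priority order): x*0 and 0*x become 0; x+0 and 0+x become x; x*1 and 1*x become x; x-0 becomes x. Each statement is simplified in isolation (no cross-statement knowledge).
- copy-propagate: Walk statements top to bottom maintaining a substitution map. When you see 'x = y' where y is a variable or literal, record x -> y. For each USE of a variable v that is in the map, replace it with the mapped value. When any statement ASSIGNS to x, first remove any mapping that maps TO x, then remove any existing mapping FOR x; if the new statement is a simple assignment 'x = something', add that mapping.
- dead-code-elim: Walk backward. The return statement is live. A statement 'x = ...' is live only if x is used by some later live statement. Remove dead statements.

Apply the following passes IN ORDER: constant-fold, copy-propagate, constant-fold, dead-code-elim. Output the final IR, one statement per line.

Initial IR:
  y = 0
  u = 5 - 4
  v = y + 3
  c = 8 * 1
  return v
After constant-fold (5 stmts):
  y = 0
  u = 1
  v = y + 3
  c = 8
  return v
After copy-propagate (5 stmts):
  y = 0
  u = 1
  v = 0 + 3
  c = 8
  return v
After constant-fold (5 stmts):
  y = 0
  u = 1
  v = 3
  c = 8
  return v
After dead-code-elim (2 stmts):
  v = 3
  return v

Answer: v = 3
return v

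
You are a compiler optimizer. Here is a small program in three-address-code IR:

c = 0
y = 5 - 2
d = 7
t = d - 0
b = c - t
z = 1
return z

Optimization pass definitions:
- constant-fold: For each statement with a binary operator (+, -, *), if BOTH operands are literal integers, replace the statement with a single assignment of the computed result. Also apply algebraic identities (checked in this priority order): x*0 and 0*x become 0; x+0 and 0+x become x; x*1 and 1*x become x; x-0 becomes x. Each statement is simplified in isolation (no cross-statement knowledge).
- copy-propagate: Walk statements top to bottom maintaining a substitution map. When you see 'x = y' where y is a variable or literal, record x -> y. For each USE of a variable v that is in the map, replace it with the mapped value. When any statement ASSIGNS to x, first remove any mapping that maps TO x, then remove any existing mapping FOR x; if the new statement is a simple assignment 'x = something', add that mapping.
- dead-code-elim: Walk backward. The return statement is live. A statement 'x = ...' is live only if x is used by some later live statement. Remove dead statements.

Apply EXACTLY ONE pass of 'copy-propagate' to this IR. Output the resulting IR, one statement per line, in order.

Applying copy-propagate statement-by-statement:
  [1] c = 0  (unchanged)
  [2] y = 5 - 2  (unchanged)
  [3] d = 7  (unchanged)
  [4] t = d - 0  -> t = 7 - 0
  [5] b = c - t  -> b = 0 - t
  [6] z = 1  (unchanged)
  [7] return z  -> return 1
Result (7 stmts):
  c = 0
  y = 5 - 2
  d = 7
  t = 7 - 0
  b = 0 - t
  z = 1
  return 1

Answer: c = 0
y = 5 - 2
d = 7
t = 7 - 0
b = 0 - t
z = 1
return 1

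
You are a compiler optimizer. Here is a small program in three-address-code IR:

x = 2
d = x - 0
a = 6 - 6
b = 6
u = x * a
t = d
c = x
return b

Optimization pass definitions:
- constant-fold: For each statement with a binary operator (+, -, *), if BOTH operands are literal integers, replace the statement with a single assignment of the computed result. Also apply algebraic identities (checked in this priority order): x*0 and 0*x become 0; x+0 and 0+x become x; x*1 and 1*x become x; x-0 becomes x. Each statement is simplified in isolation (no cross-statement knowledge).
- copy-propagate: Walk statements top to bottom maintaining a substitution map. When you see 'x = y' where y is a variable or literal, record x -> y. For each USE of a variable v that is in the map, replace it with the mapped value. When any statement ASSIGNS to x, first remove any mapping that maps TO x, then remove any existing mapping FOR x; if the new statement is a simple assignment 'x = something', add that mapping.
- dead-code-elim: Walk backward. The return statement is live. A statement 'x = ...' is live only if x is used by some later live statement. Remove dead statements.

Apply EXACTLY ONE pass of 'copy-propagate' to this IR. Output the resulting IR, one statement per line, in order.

Answer: x = 2
d = 2 - 0
a = 6 - 6
b = 6
u = 2 * a
t = d
c = 2
return 6

Derivation:
Applying copy-propagate statement-by-statement:
  [1] x = 2  (unchanged)
  [2] d = x - 0  -> d = 2 - 0
  [3] a = 6 - 6  (unchanged)
  [4] b = 6  (unchanged)
  [5] u = x * a  -> u = 2 * a
  [6] t = d  (unchanged)
  [7] c = x  -> c = 2
  [8] return b  -> return 6
Result (8 stmts):
  x = 2
  d = 2 - 0
  a = 6 - 6
  b = 6
  u = 2 * a
  t = d
  c = 2
  return 6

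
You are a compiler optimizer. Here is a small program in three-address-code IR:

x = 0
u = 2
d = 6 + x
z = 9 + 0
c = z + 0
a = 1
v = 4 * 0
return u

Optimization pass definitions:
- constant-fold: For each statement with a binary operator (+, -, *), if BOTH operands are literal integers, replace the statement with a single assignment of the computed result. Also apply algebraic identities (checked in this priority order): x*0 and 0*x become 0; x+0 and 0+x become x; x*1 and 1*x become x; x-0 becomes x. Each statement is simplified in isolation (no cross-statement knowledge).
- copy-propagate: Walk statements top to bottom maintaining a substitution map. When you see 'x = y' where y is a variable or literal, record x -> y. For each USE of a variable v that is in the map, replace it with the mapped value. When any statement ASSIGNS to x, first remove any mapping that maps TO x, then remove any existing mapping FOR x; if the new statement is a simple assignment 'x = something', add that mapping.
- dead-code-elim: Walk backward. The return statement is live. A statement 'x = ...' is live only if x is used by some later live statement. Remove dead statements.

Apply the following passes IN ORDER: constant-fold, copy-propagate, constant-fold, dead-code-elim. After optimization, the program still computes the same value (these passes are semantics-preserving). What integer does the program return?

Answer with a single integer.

Answer: 2

Derivation:
Initial IR:
  x = 0
  u = 2
  d = 6 + x
  z = 9 + 0
  c = z + 0
  a = 1
  v = 4 * 0
  return u
After constant-fold (8 stmts):
  x = 0
  u = 2
  d = 6 + x
  z = 9
  c = z
  a = 1
  v = 0
  return u
After copy-propagate (8 stmts):
  x = 0
  u = 2
  d = 6 + 0
  z = 9
  c = 9
  a = 1
  v = 0
  return 2
After constant-fold (8 stmts):
  x = 0
  u = 2
  d = 6
  z = 9
  c = 9
  a = 1
  v = 0
  return 2
After dead-code-elim (1 stmts):
  return 2
Evaluate:
  x = 0  =>  x = 0
  u = 2  =>  u = 2
  d = 6 + x  =>  d = 6
  z = 9 + 0  =>  z = 9
  c = z + 0  =>  c = 9
  a = 1  =>  a = 1
  v = 4 * 0  =>  v = 0
  return u = 2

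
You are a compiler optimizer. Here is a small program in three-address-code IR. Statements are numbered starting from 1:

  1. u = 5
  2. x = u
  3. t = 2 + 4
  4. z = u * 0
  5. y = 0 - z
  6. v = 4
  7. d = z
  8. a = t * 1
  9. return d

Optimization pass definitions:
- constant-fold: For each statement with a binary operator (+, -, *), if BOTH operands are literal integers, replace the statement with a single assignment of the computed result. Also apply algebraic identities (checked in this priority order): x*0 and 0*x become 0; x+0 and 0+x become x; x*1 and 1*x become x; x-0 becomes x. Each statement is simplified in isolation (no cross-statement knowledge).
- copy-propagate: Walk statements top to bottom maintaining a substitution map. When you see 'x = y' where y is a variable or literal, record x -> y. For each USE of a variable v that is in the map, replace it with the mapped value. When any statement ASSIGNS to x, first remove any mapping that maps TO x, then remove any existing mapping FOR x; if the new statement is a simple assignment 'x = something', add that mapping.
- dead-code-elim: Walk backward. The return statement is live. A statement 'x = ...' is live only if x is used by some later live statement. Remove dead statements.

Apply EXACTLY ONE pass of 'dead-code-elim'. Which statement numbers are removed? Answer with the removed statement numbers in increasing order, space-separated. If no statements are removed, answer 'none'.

Answer: 2 3 5 6 8

Derivation:
Backward liveness scan:
Stmt 1 'u = 5': KEEP (u is live); live-in = []
Stmt 2 'x = u': DEAD (x not in live set ['u'])
Stmt 3 't = 2 + 4': DEAD (t not in live set ['u'])
Stmt 4 'z = u * 0': KEEP (z is live); live-in = ['u']
Stmt 5 'y = 0 - z': DEAD (y not in live set ['z'])
Stmt 6 'v = 4': DEAD (v not in live set ['z'])
Stmt 7 'd = z': KEEP (d is live); live-in = ['z']
Stmt 8 'a = t * 1': DEAD (a not in live set ['d'])
Stmt 9 'return d': KEEP (return); live-in = ['d']
Removed statement numbers: [2, 3, 5, 6, 8]
Surviving IR:
  u = 5
  z = u * 0
  d = z
  return d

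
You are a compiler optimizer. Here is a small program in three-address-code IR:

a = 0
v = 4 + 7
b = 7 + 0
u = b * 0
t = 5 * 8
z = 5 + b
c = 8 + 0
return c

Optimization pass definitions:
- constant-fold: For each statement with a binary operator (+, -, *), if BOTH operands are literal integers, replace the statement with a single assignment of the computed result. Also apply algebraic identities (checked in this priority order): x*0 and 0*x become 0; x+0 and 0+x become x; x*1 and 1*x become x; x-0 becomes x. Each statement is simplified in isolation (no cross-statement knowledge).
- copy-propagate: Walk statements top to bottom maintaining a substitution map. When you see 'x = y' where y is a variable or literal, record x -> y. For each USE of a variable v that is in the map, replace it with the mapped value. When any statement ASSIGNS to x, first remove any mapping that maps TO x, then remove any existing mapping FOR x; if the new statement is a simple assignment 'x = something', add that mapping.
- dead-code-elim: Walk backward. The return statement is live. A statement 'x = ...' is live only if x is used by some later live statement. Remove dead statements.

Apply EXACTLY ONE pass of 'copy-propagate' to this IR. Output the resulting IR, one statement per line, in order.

Answer: a = 0
v = 4 + 7
b = 7 + 0
u = b * 0
t = 5 * 8
z = 5 + b
c = 8 + 0
return c

Derivation:
Applying copy-propagate statement-by-statement:
  [1] a = 0  (unchanged)
  [2] v = 4 + 7  (unchanged)
  [3] b = 7 + 0  (unchanged)
  [4] u = b * 0  (unchanged)
  [5] t = 5 * 8  (unchanged)
  [6] z = 5 + b  (unchanged)
  [7] c = 8 + 0  (unchanged)
  [8] return c  (unchanged)
Result (8 stmts):
  a = 0
  v = 4 + 7
  b = 7 + 0
  u = b * 0
  t = 5 * 8
  z = 5 + b
  c = 8 + 0
  return c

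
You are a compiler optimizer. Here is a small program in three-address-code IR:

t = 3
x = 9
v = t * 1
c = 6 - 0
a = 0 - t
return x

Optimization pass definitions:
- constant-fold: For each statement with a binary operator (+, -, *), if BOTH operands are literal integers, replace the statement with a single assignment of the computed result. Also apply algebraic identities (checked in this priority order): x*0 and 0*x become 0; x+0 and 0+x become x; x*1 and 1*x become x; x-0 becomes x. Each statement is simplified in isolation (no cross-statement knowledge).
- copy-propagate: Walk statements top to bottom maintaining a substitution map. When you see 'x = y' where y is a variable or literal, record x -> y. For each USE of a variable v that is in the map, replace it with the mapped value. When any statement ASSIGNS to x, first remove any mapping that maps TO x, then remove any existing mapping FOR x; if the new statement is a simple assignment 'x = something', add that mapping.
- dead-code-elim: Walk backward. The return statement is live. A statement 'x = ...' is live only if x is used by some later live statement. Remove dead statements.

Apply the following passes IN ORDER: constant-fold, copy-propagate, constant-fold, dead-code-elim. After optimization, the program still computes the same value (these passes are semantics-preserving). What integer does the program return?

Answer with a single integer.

Answer: 9

Derivation:
Initial IR:
  t = 3
  x = 9
  v = t * 1
  c = 6 - 0
  a = 0 - t
  return x
After constant-fold (6 stmts):
  t = 3
  x = 9
  v = t
  c = 6
  a = 0 - t
  return x
After copy-propagate (6 stmts):
  t = 3
  x = 9
  v = 3
  c = 6
  a = 0 - 3
  return 9
After constant-fold (6 stmts):
  t = 3
  x = 9
  v = 3
  c = 6
  a = -3
  return 9
After dead-code-elim (1 stmts):
  return 9
Evaluate:
  t = 3  =>  t = 3
  x = 9  =>  x = 9
  v = t * 1  =>  v = 3
  c = 6 - 0  =>  c = 6
  a = 0 - t  =>  a = -3
  return x = 9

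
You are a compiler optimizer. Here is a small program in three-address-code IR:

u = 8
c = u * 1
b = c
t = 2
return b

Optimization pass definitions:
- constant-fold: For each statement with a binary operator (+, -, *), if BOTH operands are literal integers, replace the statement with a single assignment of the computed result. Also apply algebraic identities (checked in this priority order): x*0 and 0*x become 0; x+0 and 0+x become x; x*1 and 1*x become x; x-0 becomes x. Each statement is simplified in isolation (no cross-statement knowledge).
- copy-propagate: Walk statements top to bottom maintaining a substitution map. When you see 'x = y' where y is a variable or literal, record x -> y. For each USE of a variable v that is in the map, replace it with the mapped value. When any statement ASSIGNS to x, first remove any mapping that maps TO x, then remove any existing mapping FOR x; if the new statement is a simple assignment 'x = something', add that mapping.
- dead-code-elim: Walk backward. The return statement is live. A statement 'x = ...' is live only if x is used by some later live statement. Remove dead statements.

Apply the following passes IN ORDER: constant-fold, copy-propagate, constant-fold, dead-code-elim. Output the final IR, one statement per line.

Initial IR:
  u = 8
  c = u * 1
  b = c
  t = 2
  return b
After constant-fold (5 stmts):
  u = 8
  c = u
  b = c
  t = 2
  return b
After copy-propagate (5 stmts):
  u = 8
  c = 8
  b = 8
  t = 2
  return 8
After constant-fold (5 stmts):
  u = 8
  c = 8
  b = 8
  t = 2
  return 8
After dead-code-elim (1 stmts):
  return 8

Answer: return 8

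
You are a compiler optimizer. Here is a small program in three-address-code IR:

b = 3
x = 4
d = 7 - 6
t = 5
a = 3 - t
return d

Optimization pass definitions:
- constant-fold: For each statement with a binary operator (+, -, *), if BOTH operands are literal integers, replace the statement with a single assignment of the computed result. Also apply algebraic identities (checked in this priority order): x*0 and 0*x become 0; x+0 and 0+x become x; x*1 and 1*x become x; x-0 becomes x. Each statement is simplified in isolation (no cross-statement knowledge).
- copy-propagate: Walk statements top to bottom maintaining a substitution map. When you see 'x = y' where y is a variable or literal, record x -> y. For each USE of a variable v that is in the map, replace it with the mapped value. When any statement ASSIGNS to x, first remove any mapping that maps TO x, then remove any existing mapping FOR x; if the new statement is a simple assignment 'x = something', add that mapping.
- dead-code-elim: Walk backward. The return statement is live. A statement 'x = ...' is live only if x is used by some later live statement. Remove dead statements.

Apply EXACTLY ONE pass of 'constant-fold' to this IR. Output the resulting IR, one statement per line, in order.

Applying constant-fold statement-by-statement:
  [1] b = 3  (unchanged)
  [2] x = 4  (unchanged)
  [3] d = 7 - 6  -> d = 1
  [4] t = 5  (unchanged)
  [5] a = 3 - t  (unchanged)
  [6] return d  (unchanged)
Result (6 stmts):
  b = 3
  x = 4
  d = 1
  t = 5
  a = 3 - t
  return d

Answer: b = 3
x = 4
d = 1
t = 5
a = 3 - t
return d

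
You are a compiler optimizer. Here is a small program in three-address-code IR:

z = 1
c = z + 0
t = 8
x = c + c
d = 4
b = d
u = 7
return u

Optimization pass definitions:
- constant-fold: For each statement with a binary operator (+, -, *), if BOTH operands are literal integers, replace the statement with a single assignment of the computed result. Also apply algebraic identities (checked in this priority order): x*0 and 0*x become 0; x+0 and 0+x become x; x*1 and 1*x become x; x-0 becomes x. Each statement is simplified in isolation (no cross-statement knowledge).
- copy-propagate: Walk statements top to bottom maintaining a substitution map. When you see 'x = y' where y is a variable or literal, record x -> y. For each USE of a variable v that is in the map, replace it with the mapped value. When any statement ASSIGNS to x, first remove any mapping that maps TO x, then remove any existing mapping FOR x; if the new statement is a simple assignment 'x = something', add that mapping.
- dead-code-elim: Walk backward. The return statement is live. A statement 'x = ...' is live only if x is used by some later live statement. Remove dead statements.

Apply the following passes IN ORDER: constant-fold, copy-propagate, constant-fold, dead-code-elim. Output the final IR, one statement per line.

Answer: return 7

Derivation:
Initial IR:
  z = 1
  c = z + 0
  t = 8
  x = c + c
  d = 4
  b = d
  u = 7
  return u
After constant-fold (8 stmts):
  z = 1
  c = z
  t = 8
  x = c + c
  d = 4
  b = d
  u = 7
  return u
After copy-propagate (8 stmts):
  z = 1
  c = 1
  t = 8
  x = 1 + 1
  d = 4
  b = 4
  u = 7
  return 7
After constant-fold (8 stmts):
  z = 1
  c = 1
  t = 8
  x = 2
  d = 4
  b = 4
  u = 7
  return 7
After dead-code-elim (1 stmts):
  return 7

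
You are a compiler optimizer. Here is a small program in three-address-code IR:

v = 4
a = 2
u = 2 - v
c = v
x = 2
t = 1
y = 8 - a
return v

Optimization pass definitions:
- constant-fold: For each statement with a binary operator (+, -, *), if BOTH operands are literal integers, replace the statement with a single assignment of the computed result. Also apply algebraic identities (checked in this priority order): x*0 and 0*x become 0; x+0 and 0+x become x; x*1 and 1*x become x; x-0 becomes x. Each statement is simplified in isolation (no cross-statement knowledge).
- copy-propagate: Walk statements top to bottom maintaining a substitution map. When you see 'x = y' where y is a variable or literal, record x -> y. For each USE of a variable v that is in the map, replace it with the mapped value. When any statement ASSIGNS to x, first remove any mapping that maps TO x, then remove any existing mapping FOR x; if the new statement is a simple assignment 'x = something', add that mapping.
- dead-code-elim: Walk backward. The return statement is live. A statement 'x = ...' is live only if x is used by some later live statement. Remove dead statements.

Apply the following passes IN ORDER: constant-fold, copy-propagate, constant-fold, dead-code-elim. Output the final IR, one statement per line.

Initial IR:
  v = 4
  a = 2
  u = 2 - v
  c = v
  x = 2
  t = 1
  y = 8 - a
  return v
After constant-fold (8 stmts):
  v = 4
  a = 2
  u = 2 - v
  c = v
  x = 2
  t = 1
  y = 8 - a
  return v
After copy-propagate (8 stmts):
  v = 4
  a = 2
  u = 2 - 4
  c = 4
  x = 2
  t = 1
  y = 8 - 2
  return 4
After constant-fold (8 stmts):
  v = 4
  a = 2
  u = -2
  c = 4
  x = 2
  t = 1
  y = 6
  return 4
After dead-code-elim (1 stmts):
  return 4

Answer: return 4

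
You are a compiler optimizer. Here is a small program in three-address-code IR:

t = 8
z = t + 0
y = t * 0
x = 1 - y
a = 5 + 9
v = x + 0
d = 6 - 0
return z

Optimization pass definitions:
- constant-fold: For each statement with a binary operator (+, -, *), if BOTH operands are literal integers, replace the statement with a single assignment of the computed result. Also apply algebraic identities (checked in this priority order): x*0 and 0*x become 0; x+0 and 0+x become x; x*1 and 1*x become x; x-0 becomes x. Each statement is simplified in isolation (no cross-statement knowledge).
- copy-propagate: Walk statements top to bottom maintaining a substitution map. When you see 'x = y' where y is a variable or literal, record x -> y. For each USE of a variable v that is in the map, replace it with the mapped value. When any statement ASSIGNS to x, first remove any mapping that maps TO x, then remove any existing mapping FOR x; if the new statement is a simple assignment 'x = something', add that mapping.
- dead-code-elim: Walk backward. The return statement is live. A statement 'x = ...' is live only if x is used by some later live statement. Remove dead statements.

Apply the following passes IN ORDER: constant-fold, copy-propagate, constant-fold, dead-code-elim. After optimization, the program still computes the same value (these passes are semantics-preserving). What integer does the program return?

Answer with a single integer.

Initial IR:
  t = 8
  z = t + 0
  y = t * 0
  x = 1 - y
  a = 5 + 9
  v = x + 0
  d = 6 - 0
  return z
After constant-fold (8 stmts):
  t = 8
  z = t
  y = 0
  x = 1 - y
  a = 14
  v = x
  d = 6
  return z
After copy-propagate (8 stmts):
  t = 8
  z = 8
  y = 0
  x = 1 - 0
  a = 14
  v = x
  d = 6
  return 8
After constant-fold (8 stmts):
  t = 8
  z = 8
  y = 0
  x = 1
  a = 14
  v = x
  d = 6
  return 8
After dead-code-elim (1 stmts):
  return 8
Evaluate:
  t = 8  =>  t = 8
  z = t + 0  =>  z = 8
  y = t * 0  =>  y = 0
  x = 1 - y  =>  x = 1
  a = 5 + 9  =>  a = 14
  v = x + 0  =>  v = 1
  d = 6 - 0  =>  d = 6
  return z = 8

Answer: 8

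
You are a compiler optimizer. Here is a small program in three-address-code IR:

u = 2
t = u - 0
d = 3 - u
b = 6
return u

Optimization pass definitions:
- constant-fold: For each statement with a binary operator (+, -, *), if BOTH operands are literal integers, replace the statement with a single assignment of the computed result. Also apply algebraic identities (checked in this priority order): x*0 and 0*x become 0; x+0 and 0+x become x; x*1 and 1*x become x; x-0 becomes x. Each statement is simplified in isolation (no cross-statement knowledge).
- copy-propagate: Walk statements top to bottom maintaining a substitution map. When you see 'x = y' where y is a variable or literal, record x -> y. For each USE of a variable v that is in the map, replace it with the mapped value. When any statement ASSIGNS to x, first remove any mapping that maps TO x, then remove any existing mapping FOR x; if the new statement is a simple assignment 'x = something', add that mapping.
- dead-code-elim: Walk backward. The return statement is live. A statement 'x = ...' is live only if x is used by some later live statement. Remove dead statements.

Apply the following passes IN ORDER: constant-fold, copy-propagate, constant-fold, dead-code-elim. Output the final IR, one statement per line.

Answer: return 2

Derivation:
Initial IR:
  u = 2
  t = u - 0
  d = 3 - u
  b = 6
  return u
After constant-fold (5 stmts):
  u = 2
  t = u
  d = 3 - u
  b = 6
  return u
After copy-propagate (5 stmts):
  u = 2
  t = 2
  d = 3 - 2
  b = 6
  return 2
After constant-fold (5 stmts):
  u = 2
  t = 2
  d = 1
  b = 6
  return 2
After dead-code-elim (1 stmts):
  return 2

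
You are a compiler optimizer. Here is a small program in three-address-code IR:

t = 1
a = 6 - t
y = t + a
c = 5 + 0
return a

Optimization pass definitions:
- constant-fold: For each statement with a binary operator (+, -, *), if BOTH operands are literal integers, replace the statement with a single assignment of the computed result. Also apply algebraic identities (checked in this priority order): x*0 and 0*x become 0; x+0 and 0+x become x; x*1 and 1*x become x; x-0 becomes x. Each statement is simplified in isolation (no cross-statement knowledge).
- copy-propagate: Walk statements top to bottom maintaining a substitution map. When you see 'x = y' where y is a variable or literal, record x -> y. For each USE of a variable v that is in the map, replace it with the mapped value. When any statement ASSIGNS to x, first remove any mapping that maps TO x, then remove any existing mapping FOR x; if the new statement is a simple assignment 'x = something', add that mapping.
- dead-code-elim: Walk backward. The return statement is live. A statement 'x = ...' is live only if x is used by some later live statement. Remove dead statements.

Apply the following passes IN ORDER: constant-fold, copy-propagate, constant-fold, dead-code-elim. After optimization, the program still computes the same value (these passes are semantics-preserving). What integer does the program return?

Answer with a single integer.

Answer: 5

Derivation:
Initial IR:
  t = 1
  a = 6 - t
  y = t + a
  c = 5 + 0
  return a
After constant-fold (5 stmts):
  t = 1
  a = 6 - t
  y = t + a
  c = 5
  return a
After copy-propagate (5 stmts):
  t = 1
  a = 6 - 1
  y = 1 + a
  c = 5
  return a
After constant-fold (5 stmts):
  t = 1
  a = 5
  y = 1 + a
  c = 5
  return a
After dead-code-elim (2 stmts):
  a = 5
  return a
Evaluate:
  t = 1  =>  t = 1
  a = 6 - t  =>  a = 5
  y = t + a  =>  y = 6
  c = 5 + 0  =>  c = 5
  return a = 5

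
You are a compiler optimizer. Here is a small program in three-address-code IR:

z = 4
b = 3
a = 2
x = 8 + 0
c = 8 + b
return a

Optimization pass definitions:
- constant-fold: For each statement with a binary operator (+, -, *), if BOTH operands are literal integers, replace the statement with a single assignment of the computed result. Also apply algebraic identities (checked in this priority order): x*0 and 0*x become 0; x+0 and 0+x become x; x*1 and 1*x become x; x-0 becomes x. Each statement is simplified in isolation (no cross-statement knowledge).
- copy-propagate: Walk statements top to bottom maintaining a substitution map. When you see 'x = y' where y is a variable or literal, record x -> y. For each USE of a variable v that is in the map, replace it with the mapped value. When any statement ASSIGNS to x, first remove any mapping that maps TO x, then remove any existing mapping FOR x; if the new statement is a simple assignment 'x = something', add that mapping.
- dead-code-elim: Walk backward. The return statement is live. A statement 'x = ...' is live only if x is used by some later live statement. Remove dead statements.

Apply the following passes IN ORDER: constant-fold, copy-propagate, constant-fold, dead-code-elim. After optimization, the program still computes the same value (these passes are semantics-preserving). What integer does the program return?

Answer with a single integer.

Initial IR:
  z = 4
  b = 3
  a = 2
  x = 8 + 0
  c = 8 + b
  return a
After constant-fold (6 stmts):
  z = 4
  b = 3
  a = 2
  x = 8
  c = 8 + b
  return a
After copy-propagate (6 stmts):
  z = 4
  b = 3
  a = 2
  x = 8
  c = 8 + 3
  return 2
After constant-fold (6 stmts):
  z = 4
  b = 3
  a = 2
  x = 8
  c = 11
  return 2
After dead-code-elim (1 stmts):
  return 2
Evaluate:
  z = 4  =>  z = 4
  b = 3  =>  b = 3
  a = 2  =>  a = 2
  x = 8 + 0  =>  x = 8
  c = 8 + b  =>  c = 11
  return a = 2

Answer: 2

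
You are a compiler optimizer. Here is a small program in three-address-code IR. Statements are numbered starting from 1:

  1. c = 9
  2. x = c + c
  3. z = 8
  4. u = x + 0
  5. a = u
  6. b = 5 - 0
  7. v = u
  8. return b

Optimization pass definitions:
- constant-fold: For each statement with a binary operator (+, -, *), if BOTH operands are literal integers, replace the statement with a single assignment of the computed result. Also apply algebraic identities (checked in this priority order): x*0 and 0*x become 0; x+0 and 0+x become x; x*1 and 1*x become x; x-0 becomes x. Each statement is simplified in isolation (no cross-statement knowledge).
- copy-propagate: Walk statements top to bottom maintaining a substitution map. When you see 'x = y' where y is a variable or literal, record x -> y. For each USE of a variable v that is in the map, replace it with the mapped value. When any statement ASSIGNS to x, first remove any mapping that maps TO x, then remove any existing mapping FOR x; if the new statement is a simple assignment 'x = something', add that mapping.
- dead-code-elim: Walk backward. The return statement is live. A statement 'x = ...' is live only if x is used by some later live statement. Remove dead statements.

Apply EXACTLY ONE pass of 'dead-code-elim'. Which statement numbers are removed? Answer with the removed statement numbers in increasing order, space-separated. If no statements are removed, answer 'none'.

Backward liveness scan:
Stmt 1 'c = 9': DEAD (c not in live set [])
Stmt 2 'x = c + c': DEAD (x not in live set [])
Stmt 3 'z = 8': DEAD (z not in live set [])
Stmt 4 'u = x + 0': DEAD (u not in live set [])
Stmt 5 'a = u': DEAD (a not in live set [])
Stmt 6 'b = 5 - 0': KEEP (b is live); live-in = []
Stmt 7 'v = u': DEAD (v not in live set ['b'])
Stmt 8 'return b': KEEP (return); live-in = ['b']
Removed statement numbers: [1, 2, 3, 4, 5, 7]
Surviving IR:
  b = 5 - 0
  return b

Answer: 1 2 3 4 5 7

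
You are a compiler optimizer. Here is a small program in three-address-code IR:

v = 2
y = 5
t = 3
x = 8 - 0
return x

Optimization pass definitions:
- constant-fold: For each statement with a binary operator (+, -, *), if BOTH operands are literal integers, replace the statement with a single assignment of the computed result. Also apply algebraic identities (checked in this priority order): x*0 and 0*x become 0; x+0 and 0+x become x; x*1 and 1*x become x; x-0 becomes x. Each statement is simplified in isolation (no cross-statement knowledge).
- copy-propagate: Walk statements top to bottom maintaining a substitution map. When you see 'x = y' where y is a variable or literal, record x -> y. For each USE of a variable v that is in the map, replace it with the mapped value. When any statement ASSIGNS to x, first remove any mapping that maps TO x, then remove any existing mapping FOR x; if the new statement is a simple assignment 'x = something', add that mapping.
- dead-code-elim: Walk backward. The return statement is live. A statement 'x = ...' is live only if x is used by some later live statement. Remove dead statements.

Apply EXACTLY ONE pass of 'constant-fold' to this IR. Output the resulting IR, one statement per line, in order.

Applying constant-fold statement-by-statement:
  [1] v = 2  (unchanged)
  [2] y = 5  (unchanged)
  [3] t = 3  (unchanged)
  [4] x = 8 - 0  -> x = 8
  [5] return x  (unchanged)
Result (5 stmts):
  v = 2
  y = 5
  t = 3
  x = 8
  return x

Answer: v = 2
y = 5
t = 3
x = 8
return x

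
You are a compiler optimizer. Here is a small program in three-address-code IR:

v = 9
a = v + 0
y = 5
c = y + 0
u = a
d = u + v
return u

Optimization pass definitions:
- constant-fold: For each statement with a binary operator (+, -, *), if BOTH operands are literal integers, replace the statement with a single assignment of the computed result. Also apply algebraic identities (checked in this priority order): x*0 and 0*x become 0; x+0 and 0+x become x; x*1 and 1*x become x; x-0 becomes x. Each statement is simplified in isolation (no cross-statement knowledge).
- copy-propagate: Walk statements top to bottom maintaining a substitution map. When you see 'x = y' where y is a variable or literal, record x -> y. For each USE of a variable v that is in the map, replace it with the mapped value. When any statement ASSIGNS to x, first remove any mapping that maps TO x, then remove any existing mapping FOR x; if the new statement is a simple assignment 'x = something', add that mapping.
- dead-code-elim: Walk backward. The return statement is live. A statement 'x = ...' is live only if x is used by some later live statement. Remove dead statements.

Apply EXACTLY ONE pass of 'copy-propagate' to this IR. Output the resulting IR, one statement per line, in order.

Applying copy-propagate statement-by-statement:
  [1] v = 9  (unchanged)
  [2] a = v + 0  -> a = 9 + 0
  [3] y = 5  (unchanged)
  [4] c = y + 0  -> c = 5 + 0
  [5] u = a  (unchanged)
  [6] d = u + v  -> d = a + 9
  [7] return u  -> return a
Result (7 stmts):
  v = 9
  a = 9 + 0
  y = 5
  c = 5 + 0
  u = a
  d = a + 9
  return a

Answer: v = 9
a = 9 + 0
y = 5
c = 5 + 0
u = a
d = a + 9
return a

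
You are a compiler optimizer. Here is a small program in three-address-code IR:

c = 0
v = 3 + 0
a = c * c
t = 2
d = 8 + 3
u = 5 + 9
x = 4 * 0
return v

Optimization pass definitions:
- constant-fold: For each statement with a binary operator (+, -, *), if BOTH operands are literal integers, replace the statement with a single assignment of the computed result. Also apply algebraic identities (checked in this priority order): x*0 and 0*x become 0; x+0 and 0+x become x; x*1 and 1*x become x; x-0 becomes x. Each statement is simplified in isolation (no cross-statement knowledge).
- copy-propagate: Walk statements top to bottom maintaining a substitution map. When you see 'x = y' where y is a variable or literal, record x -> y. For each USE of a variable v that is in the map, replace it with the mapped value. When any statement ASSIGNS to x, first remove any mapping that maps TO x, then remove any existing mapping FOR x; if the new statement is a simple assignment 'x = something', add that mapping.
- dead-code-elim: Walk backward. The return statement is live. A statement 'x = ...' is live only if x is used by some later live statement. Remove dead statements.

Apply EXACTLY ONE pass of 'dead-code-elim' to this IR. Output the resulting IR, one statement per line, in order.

Applying dead-code-elim statement-by-statement:
  [8] return v  -> KEEP (return); live=['v']
  [7] x = 4 * 0  -> DEAD (x not live)
  [6] u = 5 + 9  -> DEAD (u not live)
  [5] d = 8 + 3  -> DEAD (d not live)
  [4] t = 2  -> DEAD (t not live)
  [3] a = c * c  -> DEAD (a not live)
  [2] v = 3 + 0  -> KEEP; live=[]
  [1] c = 0  -> DEAD (c not live)
Result (2 stmts):
  v = 3 + 0
  return v

Answer: v = 3 + 0
return v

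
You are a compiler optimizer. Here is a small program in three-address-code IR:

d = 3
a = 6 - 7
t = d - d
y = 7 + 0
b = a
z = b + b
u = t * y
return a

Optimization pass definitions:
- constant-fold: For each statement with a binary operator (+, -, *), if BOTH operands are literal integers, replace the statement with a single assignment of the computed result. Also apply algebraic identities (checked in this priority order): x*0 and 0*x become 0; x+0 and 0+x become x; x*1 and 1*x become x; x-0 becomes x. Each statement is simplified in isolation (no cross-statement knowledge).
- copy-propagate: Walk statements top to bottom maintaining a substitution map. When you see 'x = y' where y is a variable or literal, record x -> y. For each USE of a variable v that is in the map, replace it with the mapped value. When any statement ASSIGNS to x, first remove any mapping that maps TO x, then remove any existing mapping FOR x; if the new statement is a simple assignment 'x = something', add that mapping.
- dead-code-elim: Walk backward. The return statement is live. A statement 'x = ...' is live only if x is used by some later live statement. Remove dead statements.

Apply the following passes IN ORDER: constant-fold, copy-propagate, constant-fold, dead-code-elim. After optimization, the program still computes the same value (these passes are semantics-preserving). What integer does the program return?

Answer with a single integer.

Initial IR:
  d = 3
  a = 6 - 7
  t = d - d
  y = 7 + 0
  b = a
  z = b + b
  u = t * y
  return a
After constant-fold (8 stmts):
  d = 3
  a = -1
  t = d - d
  y = 7
  b = a
  z = b + b
  u = t * y
  return a
After copy-propagate (8 stmts):
  d = 3
  a = -1
  t = 3 - 3
  y = 7
  b = -1
  z = -1 + -1
  u = t * 7
  return -1
After constant-fold (8 stmts):
  d = 3
  a = -1
  t = 0
  y = 7
  b = -1
  z = -2
  u = t * 7
  return -1
After dead-code-elim (1 stmts):
  return -1
Evaluate:
  d = 3  =>  d = 3
  a = 6 - 7  =>  a = -1
  t = d - d  =>  t = 0
  y = 7 + 0  =>  y = 7
  b = a  =>  b = -1
  z = b + b  =>  z = -2
  u = t * y  =>  u = 0
  return a = -1

Answer: -1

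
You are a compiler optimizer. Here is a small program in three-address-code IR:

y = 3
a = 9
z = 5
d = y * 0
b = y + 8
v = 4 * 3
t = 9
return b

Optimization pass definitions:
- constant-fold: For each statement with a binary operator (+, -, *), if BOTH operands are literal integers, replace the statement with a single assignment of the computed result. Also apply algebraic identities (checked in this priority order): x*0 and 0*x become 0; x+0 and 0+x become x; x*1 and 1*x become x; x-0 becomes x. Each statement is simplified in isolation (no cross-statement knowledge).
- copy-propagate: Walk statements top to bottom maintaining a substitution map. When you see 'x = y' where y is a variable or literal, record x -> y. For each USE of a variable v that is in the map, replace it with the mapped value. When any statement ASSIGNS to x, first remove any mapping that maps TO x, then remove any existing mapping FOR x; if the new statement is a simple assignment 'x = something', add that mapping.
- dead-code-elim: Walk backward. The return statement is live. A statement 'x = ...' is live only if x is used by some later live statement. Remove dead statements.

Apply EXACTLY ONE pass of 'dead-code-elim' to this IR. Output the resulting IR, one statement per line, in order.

Answer: y = 3
b = y + 8
return b

Derivation:
Applying dead-code-elim statement-by-statement:
  [8] return b  -> KEEP (return); live=['b']
  [7] t = 9  -> DEAD (t not live)
  [6] v = 4 * 3  -> DEAD (v not live)
  [5] b = y + 8  -> KEEP; live=['y']
  [4] d = y * 0  -> DEAD (d not live)
  [3] z = 5  -> DEAD (z not live)
  [2] a = 9  -> DEAD (a not live)
  [1] y = 3  -> KEEP; live=[]
Result (3 stmts):
  y = 3
  b = y + 8
  return b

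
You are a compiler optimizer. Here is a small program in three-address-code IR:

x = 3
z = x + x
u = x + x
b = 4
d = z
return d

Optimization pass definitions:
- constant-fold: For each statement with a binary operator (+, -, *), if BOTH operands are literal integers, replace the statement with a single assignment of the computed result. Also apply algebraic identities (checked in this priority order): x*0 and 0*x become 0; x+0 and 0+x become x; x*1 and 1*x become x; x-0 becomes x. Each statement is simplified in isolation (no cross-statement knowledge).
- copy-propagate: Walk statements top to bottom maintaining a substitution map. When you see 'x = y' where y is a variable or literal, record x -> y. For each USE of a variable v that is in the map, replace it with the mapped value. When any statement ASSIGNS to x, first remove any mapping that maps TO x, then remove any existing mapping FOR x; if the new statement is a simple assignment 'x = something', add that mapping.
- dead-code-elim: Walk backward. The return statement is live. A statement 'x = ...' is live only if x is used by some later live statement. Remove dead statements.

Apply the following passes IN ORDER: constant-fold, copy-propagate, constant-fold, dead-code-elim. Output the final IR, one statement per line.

Answer: z = 6
return z

Derivation:
Initial IR:
  x = 3
  z = x + x
  u = x + x
  b = 4
  d = z
  return d
After constant-fold (6 stmts):
  x = 3
  z = x + x
  u = x + x
  b = 4
  d = z
  return d
After copy-propagate (6 stmts):
  x = 3
  z = 3 + 3
  u = 3 + 3
  b = 4
  d = z
  return z
After constant-fold (6 stmts):
  x = 3
  z = 6
  u = 6
  b = 4
  d = z
  return z
After dead-code-elim (2 stmts):
  z = 6
  return z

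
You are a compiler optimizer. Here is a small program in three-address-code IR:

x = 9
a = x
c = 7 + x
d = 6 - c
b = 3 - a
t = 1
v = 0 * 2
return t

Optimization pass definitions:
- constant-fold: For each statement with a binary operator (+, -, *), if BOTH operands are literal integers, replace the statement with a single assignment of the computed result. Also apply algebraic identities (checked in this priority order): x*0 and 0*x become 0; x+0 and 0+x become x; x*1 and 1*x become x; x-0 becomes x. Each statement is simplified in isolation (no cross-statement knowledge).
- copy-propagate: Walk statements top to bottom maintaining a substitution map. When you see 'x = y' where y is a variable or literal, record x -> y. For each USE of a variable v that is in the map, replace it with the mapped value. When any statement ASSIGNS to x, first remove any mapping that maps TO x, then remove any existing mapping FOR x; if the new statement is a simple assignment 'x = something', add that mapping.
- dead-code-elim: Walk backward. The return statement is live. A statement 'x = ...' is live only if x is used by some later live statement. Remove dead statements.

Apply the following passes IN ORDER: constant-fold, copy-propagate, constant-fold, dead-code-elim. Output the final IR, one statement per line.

Initial IR:
  x = 9
  a = x
  c = 7 + x
  d = 6 - c
  b = 3 - a
  t = 1
  v = 0 * 2
  return t
After constant-fold (8 stmts):
  x = 9
  a = x
  c = 7 + x
  d = 6 - c
  b = 3 - a
  t = 1
  v = 0
  return t
After copy-propagate (8 stmts):
  x = 9
  a = 9
  c = 7 + 9
  d = 6 - c
  b = 3 - 9
  t = 1
  v = 0
  return 1
After constant-fold (8 stmts):
  x = 9
  a = 9
  c = 16
  d = 6 - c
  b = -6
  t = 1
  v = 0
  return 1
After dead-code-elim (1 stmts):
  return 1

Answer: return 1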